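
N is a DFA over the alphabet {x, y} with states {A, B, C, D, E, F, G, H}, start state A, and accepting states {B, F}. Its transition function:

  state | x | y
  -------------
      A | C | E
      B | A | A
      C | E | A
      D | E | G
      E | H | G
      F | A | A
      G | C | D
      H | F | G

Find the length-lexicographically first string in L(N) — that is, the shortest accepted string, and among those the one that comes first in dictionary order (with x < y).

A breadth-first search from A reaches an accepting state first via the path A → E → H → F on input yxx.
No string of length < 3 is accepted (BFS exhausts all shorter strings without reaching an accepting state), and yxx is the lexicographically least accepting string of length 3.

yxx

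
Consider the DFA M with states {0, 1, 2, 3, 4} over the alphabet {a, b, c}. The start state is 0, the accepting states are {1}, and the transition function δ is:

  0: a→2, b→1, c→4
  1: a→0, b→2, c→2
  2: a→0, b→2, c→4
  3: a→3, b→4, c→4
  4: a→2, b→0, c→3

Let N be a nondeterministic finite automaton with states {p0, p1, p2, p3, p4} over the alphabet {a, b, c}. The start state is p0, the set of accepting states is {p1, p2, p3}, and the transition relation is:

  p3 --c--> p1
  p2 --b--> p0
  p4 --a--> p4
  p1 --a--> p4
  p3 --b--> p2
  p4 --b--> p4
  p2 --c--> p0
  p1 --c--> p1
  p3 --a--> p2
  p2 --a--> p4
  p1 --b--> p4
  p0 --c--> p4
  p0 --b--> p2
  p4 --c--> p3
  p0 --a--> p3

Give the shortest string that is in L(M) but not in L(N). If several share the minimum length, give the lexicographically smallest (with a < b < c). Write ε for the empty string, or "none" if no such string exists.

The string aab is accepted by M but not by N.
No shorter string lies in the difference, and aab is the lexicographically first length-3 string in L(M) \ L(N).

aab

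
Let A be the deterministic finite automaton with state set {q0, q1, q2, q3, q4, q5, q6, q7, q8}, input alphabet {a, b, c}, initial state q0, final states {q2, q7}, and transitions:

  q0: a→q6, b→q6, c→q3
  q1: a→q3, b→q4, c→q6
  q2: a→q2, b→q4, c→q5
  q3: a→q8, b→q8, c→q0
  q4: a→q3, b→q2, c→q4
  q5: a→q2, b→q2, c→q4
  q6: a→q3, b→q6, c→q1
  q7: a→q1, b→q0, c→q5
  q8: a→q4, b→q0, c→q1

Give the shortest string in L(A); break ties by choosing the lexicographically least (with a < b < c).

A breadth-first search from q0 reaches an accepting state first via the path q0 → q6 → q1 → q4 → q2 on input acbb.
No string of length < 4 is accepted (BFS exhausts all shorter strings without reaching an accepting state), and acbb is the lexicographically least accepting string of length 4.

acbb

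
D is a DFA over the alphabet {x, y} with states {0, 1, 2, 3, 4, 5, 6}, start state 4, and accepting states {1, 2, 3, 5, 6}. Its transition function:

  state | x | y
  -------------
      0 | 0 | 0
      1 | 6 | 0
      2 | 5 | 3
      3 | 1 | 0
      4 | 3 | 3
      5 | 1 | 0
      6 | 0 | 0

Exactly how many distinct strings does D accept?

6

The useful subgraph on states {1, 3, 4, 6} is acyclic, so L(D) is finite; the longest accepting path visits 4 useful states, giving maximum string length 3.
Counting accepting paths from 4 by length: 2 of length 1, 2 of length 2, 2 of length 3. Total 6.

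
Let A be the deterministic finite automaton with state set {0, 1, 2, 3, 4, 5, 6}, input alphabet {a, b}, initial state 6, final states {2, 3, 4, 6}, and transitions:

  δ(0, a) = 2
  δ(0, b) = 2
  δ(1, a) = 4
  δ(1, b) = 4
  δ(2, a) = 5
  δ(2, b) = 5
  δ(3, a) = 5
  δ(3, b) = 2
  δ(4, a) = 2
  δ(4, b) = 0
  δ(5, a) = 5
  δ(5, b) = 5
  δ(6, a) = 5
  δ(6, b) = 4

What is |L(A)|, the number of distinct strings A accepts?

The useful subgraph on states {0, 2, 4, 6} is acyclic, so L(A) is finite; the longest accepting path visits 4 useful states, giving maximum string length 3.
Counting accepting paths from 6 by length: 1 of length 0, 1 of length 1, 1 of length 2, 2 of length 3. Total 5.

5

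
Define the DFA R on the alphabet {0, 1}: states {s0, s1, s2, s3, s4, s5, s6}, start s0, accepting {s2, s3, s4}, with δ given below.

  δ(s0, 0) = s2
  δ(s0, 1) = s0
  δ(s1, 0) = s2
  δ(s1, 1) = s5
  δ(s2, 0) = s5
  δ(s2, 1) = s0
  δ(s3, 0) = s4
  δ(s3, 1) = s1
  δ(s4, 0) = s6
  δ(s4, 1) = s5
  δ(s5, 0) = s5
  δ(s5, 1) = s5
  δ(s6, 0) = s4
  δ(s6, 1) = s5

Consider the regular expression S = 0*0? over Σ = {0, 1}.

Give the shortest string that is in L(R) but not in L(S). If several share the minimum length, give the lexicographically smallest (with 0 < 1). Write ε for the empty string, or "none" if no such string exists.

10

The string 10 is accepted by R but not by S.
No shorter string lies in the difference, and 10 is the lexicographically first length-2 string in L(R) \ L(S).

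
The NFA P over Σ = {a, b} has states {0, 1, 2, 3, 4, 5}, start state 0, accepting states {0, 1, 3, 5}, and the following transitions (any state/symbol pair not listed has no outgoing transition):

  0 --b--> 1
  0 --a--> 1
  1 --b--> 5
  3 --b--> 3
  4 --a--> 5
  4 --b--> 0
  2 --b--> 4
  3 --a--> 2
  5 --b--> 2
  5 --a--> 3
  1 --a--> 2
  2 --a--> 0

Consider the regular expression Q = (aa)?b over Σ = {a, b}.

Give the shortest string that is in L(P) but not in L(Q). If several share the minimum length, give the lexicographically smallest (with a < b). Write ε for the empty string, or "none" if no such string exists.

The empty string ε is accepted by P but not by Q.
Since ε is the unique shortest string, it is the required witness.

ε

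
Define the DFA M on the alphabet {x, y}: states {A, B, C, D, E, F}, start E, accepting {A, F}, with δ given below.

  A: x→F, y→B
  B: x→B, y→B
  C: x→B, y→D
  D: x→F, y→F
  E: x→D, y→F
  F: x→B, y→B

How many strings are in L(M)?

The useful subgraph on states {D, E, F} is acyclic, so L(M) is finite; the longest accepting path visits 3 useful states, giving maximum string length 2.
Counting accepting paths from E by length: 1 of length 1, 2 of length 2. Total 3.

3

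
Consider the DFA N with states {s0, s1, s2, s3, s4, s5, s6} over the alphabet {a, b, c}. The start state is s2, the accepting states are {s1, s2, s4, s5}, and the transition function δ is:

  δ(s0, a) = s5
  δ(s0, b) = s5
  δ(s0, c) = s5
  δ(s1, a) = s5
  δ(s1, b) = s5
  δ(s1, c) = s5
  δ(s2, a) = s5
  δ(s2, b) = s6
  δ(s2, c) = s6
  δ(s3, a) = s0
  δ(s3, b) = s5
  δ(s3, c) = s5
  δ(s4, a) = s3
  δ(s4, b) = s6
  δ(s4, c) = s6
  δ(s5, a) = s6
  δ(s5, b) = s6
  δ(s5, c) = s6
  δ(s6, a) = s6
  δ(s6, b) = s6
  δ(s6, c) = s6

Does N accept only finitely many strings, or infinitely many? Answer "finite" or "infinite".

The useful states (reachable from s2 and able to reach an accepting state) are {s2, s5}.
Restricted to these states the transition graph has no cycle, so every accepting path has bounded length and L is finite.

finite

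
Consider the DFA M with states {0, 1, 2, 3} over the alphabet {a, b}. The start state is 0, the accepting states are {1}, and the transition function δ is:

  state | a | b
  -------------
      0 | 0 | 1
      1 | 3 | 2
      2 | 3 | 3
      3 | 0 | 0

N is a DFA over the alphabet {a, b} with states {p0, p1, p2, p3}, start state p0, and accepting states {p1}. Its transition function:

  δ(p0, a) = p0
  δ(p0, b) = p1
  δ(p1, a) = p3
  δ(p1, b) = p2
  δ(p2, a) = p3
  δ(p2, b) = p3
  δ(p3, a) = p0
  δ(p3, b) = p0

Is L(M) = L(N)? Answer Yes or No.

Exploring the product automaton M × N from the start pair (0, p0), following both machines on each input symbol, reaches 4 state pairs: (0, p0), (1, p1), (3, p3), (2, p2).
M accepts in {1} and N accepts in {p1}. In every reachable pair the two components are either both accepting — (1, p1) — or both non-accepting, so no string is accepted by exactly one of the machines: L(M) \ L(N) and L(N) \ L(M) are both empty.
Hence every string is accepted by M iff it is accepted by N, and the two languages coincide.

Yes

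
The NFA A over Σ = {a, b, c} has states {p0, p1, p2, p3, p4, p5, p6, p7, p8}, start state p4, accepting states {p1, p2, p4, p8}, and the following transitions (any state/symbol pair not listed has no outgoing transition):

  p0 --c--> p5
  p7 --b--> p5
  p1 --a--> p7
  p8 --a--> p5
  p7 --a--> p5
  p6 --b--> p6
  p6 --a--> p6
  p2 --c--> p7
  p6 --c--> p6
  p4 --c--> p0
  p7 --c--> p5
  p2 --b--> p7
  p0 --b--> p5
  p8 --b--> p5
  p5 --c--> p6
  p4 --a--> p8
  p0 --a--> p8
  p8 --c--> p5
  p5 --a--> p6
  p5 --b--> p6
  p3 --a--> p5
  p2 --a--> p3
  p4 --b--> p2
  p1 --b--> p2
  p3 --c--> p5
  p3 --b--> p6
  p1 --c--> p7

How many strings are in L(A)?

4

The useful subgraph on states {p0, p2, p4, p8} is acyclic, so L(A) is finite; the longest accepting path visits 3 useful states, giving maximum string length 2.
Counting accepting paths from p4 by length: 1 of length 0, 2 of length 1, 1 of length 2. Total 4.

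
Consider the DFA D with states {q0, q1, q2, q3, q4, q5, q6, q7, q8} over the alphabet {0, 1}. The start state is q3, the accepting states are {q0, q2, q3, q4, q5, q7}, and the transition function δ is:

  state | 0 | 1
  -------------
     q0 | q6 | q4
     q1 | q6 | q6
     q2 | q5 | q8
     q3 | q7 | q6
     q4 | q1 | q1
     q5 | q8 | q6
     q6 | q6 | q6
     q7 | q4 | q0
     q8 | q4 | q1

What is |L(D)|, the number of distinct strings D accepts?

5

The useful subgraph on states {q0, q3, q4, q7} is acyclic, so L(D) is finite; the longest accepting path visits 4 useful states, giving maximum string length 3.
Counting accepting paths from q3 by length: 1 of length 0, 1 of length 1, 2 of length 2, 1 of length 3. Total 5.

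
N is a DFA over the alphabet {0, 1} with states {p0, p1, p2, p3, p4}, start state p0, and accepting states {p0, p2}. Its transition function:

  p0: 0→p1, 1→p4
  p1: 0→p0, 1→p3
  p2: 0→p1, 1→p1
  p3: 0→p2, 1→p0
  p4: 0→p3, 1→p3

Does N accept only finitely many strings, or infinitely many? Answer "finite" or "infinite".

State p0 is reachable from the start and can reach an accepting state, and it lies on the cycle p0 → p1 → p0.
Traversing that cycle any number of times yields accepted strings of unbounded length, so the language is infinite.

infinite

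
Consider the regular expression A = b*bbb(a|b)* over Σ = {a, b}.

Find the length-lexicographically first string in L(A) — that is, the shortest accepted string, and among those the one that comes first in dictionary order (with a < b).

bbb

By inspection of the expression, no string of length less than 3 matches, and bbb is the lexicographically first match of length 3.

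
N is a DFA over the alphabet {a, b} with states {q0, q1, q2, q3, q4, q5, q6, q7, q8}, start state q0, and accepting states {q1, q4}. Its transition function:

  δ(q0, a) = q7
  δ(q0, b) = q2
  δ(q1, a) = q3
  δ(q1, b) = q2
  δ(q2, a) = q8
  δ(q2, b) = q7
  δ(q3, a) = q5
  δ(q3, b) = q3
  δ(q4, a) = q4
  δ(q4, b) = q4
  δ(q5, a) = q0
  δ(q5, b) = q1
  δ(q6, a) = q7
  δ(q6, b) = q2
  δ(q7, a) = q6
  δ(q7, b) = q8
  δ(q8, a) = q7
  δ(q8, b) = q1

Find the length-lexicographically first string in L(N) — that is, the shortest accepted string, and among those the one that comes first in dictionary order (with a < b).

abb

A breadth-first search from q0 reaches an accepting state first via the path q0 → q7 → q8 → q1 on input abb.
No string of length < 3 is accepted (BFS exhausts all shorter strings without reaching an accepting state), and abb is the lexicographically least accepting string of length 3.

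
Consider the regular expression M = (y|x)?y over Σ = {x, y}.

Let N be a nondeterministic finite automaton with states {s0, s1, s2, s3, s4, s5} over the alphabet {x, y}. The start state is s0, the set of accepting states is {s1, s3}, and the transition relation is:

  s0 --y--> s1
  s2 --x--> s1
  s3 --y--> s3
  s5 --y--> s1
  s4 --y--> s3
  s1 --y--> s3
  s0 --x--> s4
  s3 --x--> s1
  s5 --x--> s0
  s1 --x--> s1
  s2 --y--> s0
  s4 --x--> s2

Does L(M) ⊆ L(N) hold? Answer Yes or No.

Yes

Converting the expression M to a DFA (subset construction, then merging equivalent states) gives the minimal DFA with states {m0, m1, m2, m3, m4}, start state m0, accepting states {m2, m4} and transitions m0: x→m1, y→m2; m1: x→m3, y→m4; m2: x→m3, y→m4; m3: x→m3, y→m3; m4: x→m3, y→m3.
Exploring the product automaton M × N from the start pair (m0, s0), following both machines on each input symbol, reaches 9 state pairs: (m0, s0), (m1, s4), (m2, s1), (m3, s2), (m4, s3), (m3, s1), (m3, s0), (m3, s3), (m3, s4).
M accepts in {m2, m4} and N accepts in {s1, s3}. The reachable pairs whose M-component is accepting are (m2, s1), (m4, s3); in each of them the N-component is accepting too, so the product for L(M) \ L(N) (M-component accepting, N-component rejecting) has no reachable accepting pair and the difference is empty.
Hence every string in L(M) is also in L(N).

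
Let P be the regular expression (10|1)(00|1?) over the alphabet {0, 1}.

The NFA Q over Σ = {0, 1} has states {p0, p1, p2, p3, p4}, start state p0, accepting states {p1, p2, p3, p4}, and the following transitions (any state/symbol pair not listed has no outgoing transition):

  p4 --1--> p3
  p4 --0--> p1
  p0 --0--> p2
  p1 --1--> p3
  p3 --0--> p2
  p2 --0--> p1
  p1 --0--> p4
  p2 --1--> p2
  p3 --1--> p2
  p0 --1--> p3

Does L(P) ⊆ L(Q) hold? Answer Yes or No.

Converting the expression P to a DFA (subset construction, then merging equivalent states) gives the minimal DFA with states {r0, r1, r2, r3, r4, r5}, start state r0, accepting states {r2, r3, r4, r5} and transitions r0: 0→r1, 1→r2; r1: 0→r1, 1→r1; r2: 0→r3, 1→r4; r3: 0→r5, 1→r4; r4: 0→r1, 1→r1; r5: 0→r4, 1→r1.
Exploring the product automaton P × Q from the start pair (r0, p0), following both machines on each input symbol, reaches 10 state pairs: (r0, p0), (r1, p2), (r2, p3), (r1, p1), (r3, p2), (r4, p2), (r1, p4), (r1, p3), (r5, p1), (r4, p4).
P accepts in {r2, r3, r4, r5} and Q accepts in {p1, p2, p3, p4}. The reachable pairs whose P-component is accepting are (r2, p3), (r3, p2), (r4, p2), (r5, p1), (r4, p4); in each of them the Q-component is accepting too, so the product for L(P) \ L(Q) (P-component accepting, Q-component rejecting) has no reachable accepting pair and the difference is empty.
Hence every string in L(P) is also in L(Q).

Yes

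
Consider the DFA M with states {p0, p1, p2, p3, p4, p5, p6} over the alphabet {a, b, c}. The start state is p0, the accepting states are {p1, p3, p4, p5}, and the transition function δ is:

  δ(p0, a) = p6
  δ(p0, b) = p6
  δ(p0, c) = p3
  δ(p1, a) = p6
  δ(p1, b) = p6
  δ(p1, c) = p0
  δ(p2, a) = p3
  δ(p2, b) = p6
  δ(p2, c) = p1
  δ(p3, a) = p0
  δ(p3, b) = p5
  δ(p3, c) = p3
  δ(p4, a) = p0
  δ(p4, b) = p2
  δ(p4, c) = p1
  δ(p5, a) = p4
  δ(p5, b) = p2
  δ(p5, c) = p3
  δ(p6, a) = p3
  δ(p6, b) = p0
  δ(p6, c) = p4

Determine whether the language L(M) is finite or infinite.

State p0 is reachable from the start and can reach an accepting state, and it lies on the cycle p0 → p3 → p0.
Traversing that cycle any number of times yields accepted strings of unbounded length, so the language is infinite.

infinite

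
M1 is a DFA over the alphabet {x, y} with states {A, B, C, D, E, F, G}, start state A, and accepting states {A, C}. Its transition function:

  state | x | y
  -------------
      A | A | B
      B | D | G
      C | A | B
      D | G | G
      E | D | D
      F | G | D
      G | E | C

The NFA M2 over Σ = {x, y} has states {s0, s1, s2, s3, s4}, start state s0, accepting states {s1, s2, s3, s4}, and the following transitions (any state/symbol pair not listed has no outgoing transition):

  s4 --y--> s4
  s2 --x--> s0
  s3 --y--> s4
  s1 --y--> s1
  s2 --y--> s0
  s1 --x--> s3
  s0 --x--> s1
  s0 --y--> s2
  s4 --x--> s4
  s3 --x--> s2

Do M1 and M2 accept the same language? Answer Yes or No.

The empty string ε is accepted by M1 but rejected by M2.
So L(M1) ≠ L(M2).

No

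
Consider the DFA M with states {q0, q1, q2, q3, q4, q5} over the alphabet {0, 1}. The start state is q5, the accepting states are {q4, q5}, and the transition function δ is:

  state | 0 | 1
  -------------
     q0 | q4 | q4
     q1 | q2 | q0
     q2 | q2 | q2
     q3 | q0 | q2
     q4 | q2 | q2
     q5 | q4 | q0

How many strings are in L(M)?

4

The useful subgraph on states {q0, q4, q5} is acyclic, so L(M) is finite; the longest accepting path visits 3 useful states, giving maximum string length 2.
Counting accepting paths from q5 by length: 1 of length 0, 1 of length 1, 2 of length 2. Total 4.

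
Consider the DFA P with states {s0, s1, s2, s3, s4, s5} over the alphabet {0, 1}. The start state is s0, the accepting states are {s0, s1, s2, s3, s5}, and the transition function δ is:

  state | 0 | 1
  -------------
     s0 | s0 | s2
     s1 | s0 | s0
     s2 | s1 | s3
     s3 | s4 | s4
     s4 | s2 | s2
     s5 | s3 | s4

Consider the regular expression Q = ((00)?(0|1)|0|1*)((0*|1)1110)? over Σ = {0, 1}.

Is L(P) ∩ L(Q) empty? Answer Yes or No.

No

The empty string ε is accepted by both P and Q.
Hence L(P) ∩ L(Q) ≠ ∅.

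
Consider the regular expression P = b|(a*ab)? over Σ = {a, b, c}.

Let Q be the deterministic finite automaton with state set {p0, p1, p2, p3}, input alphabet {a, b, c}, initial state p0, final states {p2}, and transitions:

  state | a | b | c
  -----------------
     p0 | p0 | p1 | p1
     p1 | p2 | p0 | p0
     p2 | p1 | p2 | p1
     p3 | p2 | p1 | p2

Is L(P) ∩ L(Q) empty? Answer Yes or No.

Converting the expression P to a DFA (subset construction, then merging equivalent states) gives the minimal DFA with states {r0, r1, r2, r3}, start state r0, accepting states {r0, r2} and transitions r0: a→r1, b→r2, c→r3; r1: a→r1, b→r2, c→r3; r2: a→r3, b→r3, c→r3; r3: a→r3, b→r3, c→r3.
Exploring the product automaton P × Q from the start pair (r0, p0), following both machines on each input symbol, reaches 6 state pairs: (r0, p0), (r1, p0), (r2, p1), (r3, p1), (r3, p2), (r3, p0).
P accepts in {r0, r2} and Q accepts in {p2}; no reachable pair has both components accepting, so no string drives both machines to acceptance simultaneously and L(P) ∩ L(Q) = ∅.
So no string is accepted by both, and the intersection is empty.

Yes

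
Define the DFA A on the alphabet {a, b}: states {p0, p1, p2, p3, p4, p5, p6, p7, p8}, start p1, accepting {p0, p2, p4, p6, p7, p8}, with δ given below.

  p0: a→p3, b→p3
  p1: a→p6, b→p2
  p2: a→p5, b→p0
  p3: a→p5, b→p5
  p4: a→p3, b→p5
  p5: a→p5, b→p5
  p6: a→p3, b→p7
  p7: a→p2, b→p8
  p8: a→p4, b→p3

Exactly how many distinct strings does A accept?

8

The useful subgraph on states {p0, p1, p2, p4, p6, p7, p8} is acyclic, so L(A) is finite; the longest accepting path visits 5 useful states, giving maximum string length 4.
Counting accepting paths from p1 by length: 2 of length 1, 2 of length 2, 2 of length 3, 2 of length 4. Total 8.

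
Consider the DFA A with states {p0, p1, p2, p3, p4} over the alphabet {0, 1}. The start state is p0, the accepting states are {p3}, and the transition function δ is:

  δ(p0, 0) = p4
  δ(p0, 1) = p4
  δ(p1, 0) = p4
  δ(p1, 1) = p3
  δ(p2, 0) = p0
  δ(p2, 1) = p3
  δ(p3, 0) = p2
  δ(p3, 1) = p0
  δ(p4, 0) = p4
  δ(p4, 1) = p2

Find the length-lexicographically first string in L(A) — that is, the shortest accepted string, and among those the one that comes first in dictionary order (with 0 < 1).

011

A breadth-first search from p0 reaches an accepting state first via the path p0 → p4 → p2 → p3 on input 011.
No string of length < 3 is accepted (BFS exhausts all shorter strings without reaching an accepting state), and 011 is the lexicographically least accepting string of length 3.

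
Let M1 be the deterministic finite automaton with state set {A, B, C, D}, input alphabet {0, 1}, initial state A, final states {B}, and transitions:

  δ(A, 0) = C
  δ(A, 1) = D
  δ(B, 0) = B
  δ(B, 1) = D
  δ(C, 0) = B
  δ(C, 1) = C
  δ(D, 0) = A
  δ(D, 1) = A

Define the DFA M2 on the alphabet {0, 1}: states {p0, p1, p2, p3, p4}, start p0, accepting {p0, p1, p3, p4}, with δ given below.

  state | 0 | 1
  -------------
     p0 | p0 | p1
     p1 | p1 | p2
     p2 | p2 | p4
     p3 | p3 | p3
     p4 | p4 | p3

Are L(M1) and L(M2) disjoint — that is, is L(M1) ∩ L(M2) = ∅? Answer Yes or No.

The string 00 is accepted by both M1 and M2.
Hence L(M1) ∩ L(M2) ≠ ∅.

No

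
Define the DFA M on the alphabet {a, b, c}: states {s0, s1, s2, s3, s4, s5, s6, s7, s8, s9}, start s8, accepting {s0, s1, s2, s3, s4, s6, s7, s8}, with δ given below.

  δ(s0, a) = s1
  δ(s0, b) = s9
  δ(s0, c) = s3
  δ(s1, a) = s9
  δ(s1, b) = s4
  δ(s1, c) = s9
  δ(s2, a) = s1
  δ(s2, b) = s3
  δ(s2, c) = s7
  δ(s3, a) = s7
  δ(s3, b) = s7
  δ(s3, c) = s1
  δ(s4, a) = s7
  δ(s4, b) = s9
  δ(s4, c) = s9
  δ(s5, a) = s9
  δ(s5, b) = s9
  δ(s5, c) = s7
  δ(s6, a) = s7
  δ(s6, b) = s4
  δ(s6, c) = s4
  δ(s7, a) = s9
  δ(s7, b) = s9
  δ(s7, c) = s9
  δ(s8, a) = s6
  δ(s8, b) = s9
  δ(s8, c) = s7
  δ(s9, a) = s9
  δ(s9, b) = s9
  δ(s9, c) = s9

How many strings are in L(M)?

8

The useful subgraph on states {s4, s6, s7, s8} is acyclic, so L(M) is finite; the longest accepting path visits 4 useful states, giving maximum string length 3.
Counting accepting paths from s8 by length: 1 of length 0, 2 of length 1, 3 of length 2, 2 of length 3. Total 8.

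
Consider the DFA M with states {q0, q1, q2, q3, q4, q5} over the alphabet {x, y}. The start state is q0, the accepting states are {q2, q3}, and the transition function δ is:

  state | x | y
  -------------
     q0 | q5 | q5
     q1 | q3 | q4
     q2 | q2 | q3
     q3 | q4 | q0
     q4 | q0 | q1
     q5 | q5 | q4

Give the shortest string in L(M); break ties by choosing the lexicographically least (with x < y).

A breadth-first search from q0 reaches an accepting state first via the path q0 → q5 → q4 → q1 → q3 on input xyyx.
No string of length < 4 is accepted (BFS exhausts all shorter strings without reaching an accepting state), and xyyx is the lexicographically least accepting string of length 4.

xyyx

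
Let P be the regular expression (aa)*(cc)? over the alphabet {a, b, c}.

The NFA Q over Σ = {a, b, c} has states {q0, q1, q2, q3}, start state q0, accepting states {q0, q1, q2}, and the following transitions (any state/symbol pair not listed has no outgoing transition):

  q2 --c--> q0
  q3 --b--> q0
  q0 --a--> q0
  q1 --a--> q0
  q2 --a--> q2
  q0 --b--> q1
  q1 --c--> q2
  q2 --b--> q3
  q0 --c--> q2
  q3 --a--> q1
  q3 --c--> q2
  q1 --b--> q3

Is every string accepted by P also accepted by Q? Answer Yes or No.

Converting the expression P to a DFA (subset construction, then merging equivalent states) gives the minimal DFA with states {p0, p1, p2, p3, p4}, start state p0, accepting states {p0, p4} and transitions p0: a→p1, b→p2, c→p3; p1: a→p0, b→p2, c→p2; p2: a→p2, b→p2, c→p2; p3: a→p2, b→p2, c→p4; p4: a→p2, b→p2, c→p2.
Exploring the product automaton P × Q from the start pair (p0, q0), following both machines on each input symbol, reaches 8 state pairs: (p0, q0), (p1, q0), (p2, q1), (p3, q2), (p2, q2), (p2, q0), (p2, q3), (p4, q0).
P accepts in {p0, p4} and Q accepts in {q0, q1, q2}. The reachable pairs whose P-component is accepting are (p0, q0), (p4, q0); in each of them the Q-component is accepting too, so the product for L(P) \ L(Q) (P-component accepting, Q-component rejecting) has no reachable accepting pair and the difference is empty.
Hence every string in L(P) is also in L(Q).

Yes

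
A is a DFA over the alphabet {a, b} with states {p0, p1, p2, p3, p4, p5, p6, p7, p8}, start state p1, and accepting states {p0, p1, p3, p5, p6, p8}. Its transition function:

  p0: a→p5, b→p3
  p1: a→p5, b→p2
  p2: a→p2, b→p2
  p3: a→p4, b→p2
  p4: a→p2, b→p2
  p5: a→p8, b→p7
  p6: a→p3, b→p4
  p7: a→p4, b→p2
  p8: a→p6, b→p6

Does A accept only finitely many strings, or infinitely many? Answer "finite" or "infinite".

finite

The useful states (reachable from p1 and able to reach an accepting state) are {p1, p3, p5, p6, p8}.
Restricted to these states the transition graph has no cycle, so every accepting path has bounded length and L is finite.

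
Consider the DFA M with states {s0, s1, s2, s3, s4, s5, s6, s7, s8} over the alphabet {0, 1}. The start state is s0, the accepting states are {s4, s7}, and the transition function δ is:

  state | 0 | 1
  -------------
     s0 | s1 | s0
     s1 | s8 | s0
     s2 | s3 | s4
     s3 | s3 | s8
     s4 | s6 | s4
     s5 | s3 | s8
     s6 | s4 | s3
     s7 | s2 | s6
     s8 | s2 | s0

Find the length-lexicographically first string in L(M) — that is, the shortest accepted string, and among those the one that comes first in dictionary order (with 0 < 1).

0001

A breadth-first search from s0 reaches an accepting state first via the path s0 → s1 → s8 → s2 → s4 on input 0001.
No string of length < 4 is accepted (BFS exhausts all shorter strings without reaching an accepting state), and 0001 is the lexicographically least accepting string of length 4.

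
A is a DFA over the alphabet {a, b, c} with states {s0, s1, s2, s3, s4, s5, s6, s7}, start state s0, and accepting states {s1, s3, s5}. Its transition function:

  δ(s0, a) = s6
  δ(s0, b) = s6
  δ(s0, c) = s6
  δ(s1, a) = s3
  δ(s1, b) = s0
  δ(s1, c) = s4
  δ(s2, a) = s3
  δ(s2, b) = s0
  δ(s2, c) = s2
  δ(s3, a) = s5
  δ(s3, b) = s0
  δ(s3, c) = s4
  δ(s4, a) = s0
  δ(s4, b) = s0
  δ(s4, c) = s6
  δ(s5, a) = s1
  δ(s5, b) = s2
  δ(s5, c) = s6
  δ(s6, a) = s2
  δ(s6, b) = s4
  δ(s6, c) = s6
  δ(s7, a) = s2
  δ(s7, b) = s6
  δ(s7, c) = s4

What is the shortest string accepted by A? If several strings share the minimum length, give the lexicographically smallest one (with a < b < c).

A breadth-first search from s0 reaches an accepting state first via the path s0 → s6 → s2 → s3 on input aaa.
No string of length < 3 is accepted (BFS exhausts all shorter strings without reaching an accepting state), and aaa is the lexicographically least accepting string of length 3.

aaa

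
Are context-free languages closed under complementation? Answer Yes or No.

CFLs are closed under union, so if they were also closed under complement they would be closed under intersection by De Morgan (L₁ ∩ L₂ is the complement of the union of the complements). But {aⁿbⁿcᵐ} ∩ {aᵐbⁿcⁿ} = {aⁿbⁿcⁿ} is not context-free although both operands are.

No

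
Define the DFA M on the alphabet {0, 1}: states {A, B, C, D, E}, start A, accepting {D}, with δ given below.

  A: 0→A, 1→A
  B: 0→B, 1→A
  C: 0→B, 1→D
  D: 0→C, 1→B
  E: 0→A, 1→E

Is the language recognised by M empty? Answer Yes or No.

The states reachable from the start state are {A}.
None of the accepting states {D} is reachable, so no string is accepted and L(M) = ∅.

Yes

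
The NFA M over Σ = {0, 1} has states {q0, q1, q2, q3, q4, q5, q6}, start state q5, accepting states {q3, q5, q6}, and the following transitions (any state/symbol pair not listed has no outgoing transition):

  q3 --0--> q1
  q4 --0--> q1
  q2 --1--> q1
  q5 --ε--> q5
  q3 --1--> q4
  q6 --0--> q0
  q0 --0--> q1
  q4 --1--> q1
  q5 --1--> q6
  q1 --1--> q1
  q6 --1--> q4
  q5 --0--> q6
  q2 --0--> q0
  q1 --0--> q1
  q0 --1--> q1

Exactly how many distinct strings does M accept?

The useful subgraph on states {q5, q6} is acyclic, so L(M) is finite; the longest accepting path visits 2 useful states, giving maximum string length 1.
Counting accepting paths from q5 by length: 1 of length 0, 2 of length 1. Total 3.

3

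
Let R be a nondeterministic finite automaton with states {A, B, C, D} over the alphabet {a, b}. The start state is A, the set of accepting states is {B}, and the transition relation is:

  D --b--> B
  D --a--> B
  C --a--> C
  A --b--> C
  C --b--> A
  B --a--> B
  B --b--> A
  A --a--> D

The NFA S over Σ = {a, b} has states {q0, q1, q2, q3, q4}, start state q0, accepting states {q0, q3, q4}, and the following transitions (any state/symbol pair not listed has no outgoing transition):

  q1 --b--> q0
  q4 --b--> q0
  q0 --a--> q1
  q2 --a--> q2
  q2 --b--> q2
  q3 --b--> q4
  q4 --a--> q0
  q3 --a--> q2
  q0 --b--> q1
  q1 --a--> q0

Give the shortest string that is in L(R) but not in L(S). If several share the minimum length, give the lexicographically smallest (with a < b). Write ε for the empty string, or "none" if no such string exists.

The string aaa is accepted by R but not by S.
No shorter string lies in the difference, and aaa is the lexicographically first length-3 string in L(R) \ L(S).

aaa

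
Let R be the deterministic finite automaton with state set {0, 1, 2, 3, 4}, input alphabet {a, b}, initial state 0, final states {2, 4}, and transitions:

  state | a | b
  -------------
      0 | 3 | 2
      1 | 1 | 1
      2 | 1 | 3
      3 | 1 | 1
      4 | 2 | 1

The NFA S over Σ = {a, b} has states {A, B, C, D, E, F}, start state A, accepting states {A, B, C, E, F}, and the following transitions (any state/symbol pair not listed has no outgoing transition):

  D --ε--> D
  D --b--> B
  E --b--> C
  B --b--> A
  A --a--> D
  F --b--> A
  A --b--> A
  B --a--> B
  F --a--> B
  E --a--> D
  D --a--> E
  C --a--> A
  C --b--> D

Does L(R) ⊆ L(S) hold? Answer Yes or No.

Exploring the product automaton R × S from the start pair (0, A), following both machines on each input symbol, reaches 9 state pairs: (0, A), (3, D), (2, A), (1, E), (1, B), (1, D), (3, A), (1, C), (1, A).
R accepts in {2, 4} and S accepts in {A, B, C, E, F}. The reachable pairs whose R-component is accepting are (2, A); in each of them the S-component is accepting too, so the product for L(R) \ L(S) (R-component accepting, S-component rejecting) has no reachable accepting pair and the difference is empty.
Hence every string in L(R) is also in L(S).

Yes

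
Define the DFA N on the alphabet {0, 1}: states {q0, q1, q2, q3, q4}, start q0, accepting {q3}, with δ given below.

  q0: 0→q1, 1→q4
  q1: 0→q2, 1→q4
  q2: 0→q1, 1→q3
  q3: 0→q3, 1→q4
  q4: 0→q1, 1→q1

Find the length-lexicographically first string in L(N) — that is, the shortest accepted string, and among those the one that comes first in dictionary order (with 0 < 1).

001

A breadth-first search from q0 reaches an accepting state first via the path q0 → q1 → q2 → q3 on input 001.
No string of length < 3 is accepted (BFS exhausts all shorter strings without reaching an accepting state), and 001 is the lexicographically least accepting string of length 3.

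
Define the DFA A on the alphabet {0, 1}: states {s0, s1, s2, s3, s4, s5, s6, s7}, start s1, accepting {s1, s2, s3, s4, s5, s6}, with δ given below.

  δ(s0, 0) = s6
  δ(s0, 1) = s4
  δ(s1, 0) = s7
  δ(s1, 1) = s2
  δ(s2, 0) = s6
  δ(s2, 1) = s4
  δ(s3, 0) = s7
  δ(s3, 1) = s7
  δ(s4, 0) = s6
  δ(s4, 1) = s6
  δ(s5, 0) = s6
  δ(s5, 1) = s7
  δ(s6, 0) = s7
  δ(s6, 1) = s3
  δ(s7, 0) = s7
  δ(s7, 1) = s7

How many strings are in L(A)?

The useful subgraph on states {s1, s2, s3, s4, s6} is acyclic, so L(A) is finite; the longest accepting path visits 5 useful states, giving maximum string length 4.
Counting accepting paths from s1 by length: 1 of length 0, 1 of length 1, 2 of length 2, 3 of length 3, 2 of length 4. Total 9.

9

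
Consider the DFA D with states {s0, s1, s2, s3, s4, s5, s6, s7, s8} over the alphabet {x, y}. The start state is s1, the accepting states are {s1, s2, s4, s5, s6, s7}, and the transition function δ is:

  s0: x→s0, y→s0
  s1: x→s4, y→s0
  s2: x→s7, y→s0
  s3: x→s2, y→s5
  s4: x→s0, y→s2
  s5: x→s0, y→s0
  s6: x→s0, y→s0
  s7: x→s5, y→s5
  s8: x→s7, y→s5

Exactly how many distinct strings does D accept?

6

The useful subgraph on states {s1, s2, s4, s5, s7} is acyclic, so L(D) is finite; the longest accepting path visits 5 useful states, giving maximum string length 4.
Counting accepting paths from s1 by length: 1 of length 0, 1 of length 1, 1 of length 2, 1 of length 3, 2 of length 4. Total 6.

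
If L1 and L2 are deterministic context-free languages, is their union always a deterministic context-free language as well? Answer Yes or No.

No

{aⁿbⁿ : n≥0} and {aⁿb²ⁿ : n≥0} are each accepted by a deterministic PDA (push the a's; pop one per b, respectively one per two b's), but their union U is not. Suppose a DPDA M accepted U. Being deterministic, M has a single run on aⁿb²ⁿ, and since aⁿbⁿ ∈ U that run passes through an accepting configuration right after consuming the prefix aⁿbⁿ and then goes on to accept again after n more b's. Build an ordinary (nondeterministic) PDA M′ that simulates M on a's and b's and, at any moment when M is in an accepting state, may switch to a second mode in which it reads only c's, feeding each c to M as a b; M′ accepts when M does. Then M′ accepts aⁱbʲcᵏ (k≥1) exactly when both aⁱbʲ ∈ U and aⁱbʲ⁺ᵏ ∈ U, and checking the four cases (i=j or j=2i, combined with j+k=i or j+k=2i) leaves only i=j=k: so L(M′) ∩ a*b*c⁺ = {aⁿbⁿcⁿ : n≥1} would be context-free, which it is not (pumping lemma) — contradiction. (The union is an unambiguous CFL; it is determinism, not unambiguity, that fails.)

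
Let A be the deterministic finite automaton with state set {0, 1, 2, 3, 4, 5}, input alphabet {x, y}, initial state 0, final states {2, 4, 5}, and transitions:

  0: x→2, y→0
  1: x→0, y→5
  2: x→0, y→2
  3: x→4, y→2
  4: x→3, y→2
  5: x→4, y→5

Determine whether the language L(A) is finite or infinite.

infinite

State 0 is reachable from the start and can reach an accepting state, and it lies on the cycle 0 → 0.
Traversing that cycle any number of times yields accepted strings of unbounded length, so the language is infinite.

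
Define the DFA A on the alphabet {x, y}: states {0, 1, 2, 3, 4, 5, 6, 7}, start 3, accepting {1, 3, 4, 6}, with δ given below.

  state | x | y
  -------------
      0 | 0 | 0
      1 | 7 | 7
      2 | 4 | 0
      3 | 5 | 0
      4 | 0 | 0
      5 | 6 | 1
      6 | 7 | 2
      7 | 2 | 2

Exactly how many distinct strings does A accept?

10

The useful subgraph on states {1, 2, 3, 4, 5, 6, 7} is acyclic, so L(A) is finite; the longest accepting path visits 6 useful states, giving maximum string length 5.
Counting accepting paths from 3 by length: 1 of length 0, 2 of length 2, 1 of length 4, 6 of length 5. Total 10.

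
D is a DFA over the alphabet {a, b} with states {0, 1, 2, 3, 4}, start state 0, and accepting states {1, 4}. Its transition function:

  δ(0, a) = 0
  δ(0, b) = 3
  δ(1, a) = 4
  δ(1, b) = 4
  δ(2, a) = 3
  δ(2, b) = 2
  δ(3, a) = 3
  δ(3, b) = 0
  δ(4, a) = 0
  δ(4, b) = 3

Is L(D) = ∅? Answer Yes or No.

Yes

The states reachable from the start state are {0, 3}.
None of the accepting states {1, 4} is reachable, so no string is accepted and L(D) = ∅.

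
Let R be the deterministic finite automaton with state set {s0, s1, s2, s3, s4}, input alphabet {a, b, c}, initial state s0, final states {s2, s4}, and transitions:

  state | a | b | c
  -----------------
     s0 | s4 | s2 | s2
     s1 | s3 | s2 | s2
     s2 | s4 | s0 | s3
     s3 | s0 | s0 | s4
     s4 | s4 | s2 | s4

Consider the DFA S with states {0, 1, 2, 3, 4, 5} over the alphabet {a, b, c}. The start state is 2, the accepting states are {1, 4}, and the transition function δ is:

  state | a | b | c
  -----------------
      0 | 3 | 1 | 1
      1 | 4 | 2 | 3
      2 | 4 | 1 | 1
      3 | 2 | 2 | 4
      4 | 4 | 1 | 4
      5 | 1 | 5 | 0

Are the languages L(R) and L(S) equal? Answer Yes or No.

Yes

Exploring the product automaton R × S from the start pair (s0, 2), following both machines on each input symbol, reaches 4 state pairs: (s0, 2), (s4, 4), (s2, 1), (s3, 3).
R accepts in {s2, s4} and S accepts in {1, 4}. In every reachable pair the two components are either both accepting — (s4, 4), (s2, 1) — or both non-accepting, so no string is accepted by exactly one of the machines: L(R) \ L(S) and L(S) \ L(R) are both empty.
Hence every string is accepted by R iff it is accepted by S, and the two languages coincide.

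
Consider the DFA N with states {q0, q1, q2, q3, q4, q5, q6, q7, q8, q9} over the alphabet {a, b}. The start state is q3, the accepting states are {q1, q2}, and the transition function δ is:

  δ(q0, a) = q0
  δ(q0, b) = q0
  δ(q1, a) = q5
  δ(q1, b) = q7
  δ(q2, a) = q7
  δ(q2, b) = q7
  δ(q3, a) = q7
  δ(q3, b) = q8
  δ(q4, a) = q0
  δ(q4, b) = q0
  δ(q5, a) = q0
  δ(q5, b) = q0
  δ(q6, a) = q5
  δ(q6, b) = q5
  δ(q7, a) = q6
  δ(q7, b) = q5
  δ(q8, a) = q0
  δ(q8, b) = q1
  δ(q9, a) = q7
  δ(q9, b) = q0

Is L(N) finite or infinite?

The useful states (reachable from q3 and able to reach an accepting state) are {q1, q3, q8}.
Restricted to these states the transition graph has no cycle, so every accepting path has bounded length and L is finite.

finite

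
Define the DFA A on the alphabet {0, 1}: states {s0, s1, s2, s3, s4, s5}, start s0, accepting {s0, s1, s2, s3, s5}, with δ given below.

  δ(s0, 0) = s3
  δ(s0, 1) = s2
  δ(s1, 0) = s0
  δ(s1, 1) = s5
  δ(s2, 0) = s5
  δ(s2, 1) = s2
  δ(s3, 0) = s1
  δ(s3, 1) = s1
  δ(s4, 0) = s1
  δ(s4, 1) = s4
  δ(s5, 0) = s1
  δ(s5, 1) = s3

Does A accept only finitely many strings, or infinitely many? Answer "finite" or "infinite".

infinite

State s2 is reachable from the start and can reach an accepting state, and it lies on the cycle s2 → s2.
Traversing that cycle any number of times yields accepted strings of unbounded length, so the language is infinite.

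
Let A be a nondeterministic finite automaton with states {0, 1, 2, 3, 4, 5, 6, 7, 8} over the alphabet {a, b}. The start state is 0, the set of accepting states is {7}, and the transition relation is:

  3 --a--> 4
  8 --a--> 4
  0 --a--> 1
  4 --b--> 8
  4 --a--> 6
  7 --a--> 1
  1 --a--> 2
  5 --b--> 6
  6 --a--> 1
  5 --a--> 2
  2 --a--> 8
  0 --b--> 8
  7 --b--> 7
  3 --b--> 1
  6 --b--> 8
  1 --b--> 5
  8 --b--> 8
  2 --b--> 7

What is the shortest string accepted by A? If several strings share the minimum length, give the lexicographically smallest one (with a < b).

aab

A breadth-first search from 0 reaches an accepting state first via the path 0 → 1 → 2 → 7 on input aab.
No string of length < 3 is accepted (BFS exhausts all shorter strings without reaching an accepting state), and aab is the lexicographically least accepting string of length 3.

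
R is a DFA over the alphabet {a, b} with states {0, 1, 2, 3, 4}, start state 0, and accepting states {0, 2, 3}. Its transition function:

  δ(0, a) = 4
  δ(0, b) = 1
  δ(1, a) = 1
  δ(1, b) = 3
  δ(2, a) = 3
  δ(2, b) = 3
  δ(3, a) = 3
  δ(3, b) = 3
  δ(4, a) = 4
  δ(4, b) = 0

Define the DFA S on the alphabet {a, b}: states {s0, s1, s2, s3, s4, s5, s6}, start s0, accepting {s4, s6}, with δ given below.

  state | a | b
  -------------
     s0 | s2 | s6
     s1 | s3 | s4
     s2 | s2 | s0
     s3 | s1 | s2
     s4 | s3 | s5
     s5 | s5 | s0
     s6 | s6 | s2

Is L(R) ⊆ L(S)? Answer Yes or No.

No

The empty string ε is in L(R) but not in L(S).
So L(R) ⊄ L(S).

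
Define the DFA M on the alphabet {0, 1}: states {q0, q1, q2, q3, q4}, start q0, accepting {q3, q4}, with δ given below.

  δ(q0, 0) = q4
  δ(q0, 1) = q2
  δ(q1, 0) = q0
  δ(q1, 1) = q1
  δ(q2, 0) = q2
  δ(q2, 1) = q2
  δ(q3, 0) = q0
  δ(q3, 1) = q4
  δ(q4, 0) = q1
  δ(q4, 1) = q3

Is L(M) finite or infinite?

State q0 is reachable from the start and can reach an accepting state, and it lies on the cycle q0 → q4 → q1 → q0.
Traversing that cycle any number of times yields accepted strings of unbounded length, so the language is infinite.

infinite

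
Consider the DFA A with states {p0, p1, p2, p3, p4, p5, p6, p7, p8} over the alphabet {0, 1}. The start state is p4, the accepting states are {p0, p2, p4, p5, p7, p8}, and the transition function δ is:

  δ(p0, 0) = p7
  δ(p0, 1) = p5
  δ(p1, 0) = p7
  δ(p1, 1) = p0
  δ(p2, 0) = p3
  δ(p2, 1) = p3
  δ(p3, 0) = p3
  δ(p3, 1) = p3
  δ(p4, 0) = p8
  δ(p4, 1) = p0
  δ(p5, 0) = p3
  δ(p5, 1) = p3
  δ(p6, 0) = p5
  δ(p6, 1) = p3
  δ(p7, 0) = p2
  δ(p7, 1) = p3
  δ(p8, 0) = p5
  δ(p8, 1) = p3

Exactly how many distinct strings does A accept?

7

The useful subgraph on states {p0, p2, p4, p5, p7, p8} is acyclic, so L(A) is finite; the longest accepting path visits 4 useful states, giving maximum string length 3.
Counting accepting paths from p4 by length: 1 of length 0, 2 of length 1, 3 of length 2, 1 of length 3. Total 7.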